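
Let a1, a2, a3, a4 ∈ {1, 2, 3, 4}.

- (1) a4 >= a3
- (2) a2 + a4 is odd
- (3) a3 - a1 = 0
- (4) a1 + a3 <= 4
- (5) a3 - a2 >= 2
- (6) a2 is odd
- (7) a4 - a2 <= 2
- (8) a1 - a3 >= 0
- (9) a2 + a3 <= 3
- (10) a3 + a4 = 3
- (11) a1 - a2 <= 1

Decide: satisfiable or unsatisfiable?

Unsatisfiable

Constraints 5, 8, and 11 give a2 − a1 ≥ -1, a1 − a3 ≥ 0, a3 − a2 ≥ 2.
Adding all 3 inequalities: the left sides telescope to 0, and the right sides sum to (-1) + 0 + 2 = 1. So 0 ≥ 1, which is false.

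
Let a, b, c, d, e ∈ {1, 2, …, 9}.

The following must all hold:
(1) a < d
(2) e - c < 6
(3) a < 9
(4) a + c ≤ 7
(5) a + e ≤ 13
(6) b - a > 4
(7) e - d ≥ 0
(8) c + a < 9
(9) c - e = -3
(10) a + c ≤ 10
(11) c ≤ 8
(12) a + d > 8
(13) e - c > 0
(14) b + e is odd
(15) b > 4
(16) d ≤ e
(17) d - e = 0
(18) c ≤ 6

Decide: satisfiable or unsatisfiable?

Satisfiable

Setting (a, b, c, d, e) = (1, 6, 6, 9, 9) satisfies everything: constraint 2: e - c = 3; constraint 4: a + c = 7, and the others follow.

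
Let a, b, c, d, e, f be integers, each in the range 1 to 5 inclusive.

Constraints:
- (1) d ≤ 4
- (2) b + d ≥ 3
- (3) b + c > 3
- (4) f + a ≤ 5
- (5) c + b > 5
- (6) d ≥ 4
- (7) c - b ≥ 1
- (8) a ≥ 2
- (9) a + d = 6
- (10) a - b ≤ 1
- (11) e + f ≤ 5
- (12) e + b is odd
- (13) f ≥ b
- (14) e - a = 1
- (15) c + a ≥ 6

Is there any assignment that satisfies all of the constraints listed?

Satisfiable

One satisfying assignment is a = 2, b = 2, c = 4, d = 4, e = 3, f = 2.
For the less obvious constraints — constraint 2: b + d = 6; constraint 3: b + c = 6 — and the others hold by inspection.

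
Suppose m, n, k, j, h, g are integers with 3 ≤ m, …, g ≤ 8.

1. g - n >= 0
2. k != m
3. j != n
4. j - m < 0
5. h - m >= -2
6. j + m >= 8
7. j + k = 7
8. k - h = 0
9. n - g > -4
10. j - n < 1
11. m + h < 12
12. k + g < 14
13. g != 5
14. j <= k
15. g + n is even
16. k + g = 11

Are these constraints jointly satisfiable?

Satisfiable

Try m = 5, n = 5, k = 4, j = 3, h = 4, g = 7.
Check constraint 1: g - n = 2; constraint 4: j - m = -2; constraint 5: h - m = -1. The remaining constraints are straightforward to verify.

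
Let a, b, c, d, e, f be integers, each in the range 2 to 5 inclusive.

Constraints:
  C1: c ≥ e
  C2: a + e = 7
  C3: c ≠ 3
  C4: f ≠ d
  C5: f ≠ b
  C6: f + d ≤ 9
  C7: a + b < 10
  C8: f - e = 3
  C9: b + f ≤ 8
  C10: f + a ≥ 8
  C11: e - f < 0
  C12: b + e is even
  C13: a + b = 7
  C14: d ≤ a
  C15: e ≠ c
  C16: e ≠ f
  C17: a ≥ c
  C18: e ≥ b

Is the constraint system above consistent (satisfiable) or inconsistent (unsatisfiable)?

The assignment a = 5, b = 2, c = 5, d = 3, e = 2, f = 5 works:
  constraint 2 holds since a + e = 7.
  constraint 6 holds since f + d = 8.
  constraint 7 holds since a + b = 7.
The rest check out directly.

Satisfiable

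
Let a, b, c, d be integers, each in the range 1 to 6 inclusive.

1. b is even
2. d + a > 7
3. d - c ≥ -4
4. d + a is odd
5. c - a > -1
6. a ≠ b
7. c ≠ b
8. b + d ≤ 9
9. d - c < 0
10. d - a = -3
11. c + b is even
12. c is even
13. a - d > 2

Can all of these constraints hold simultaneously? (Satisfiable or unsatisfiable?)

Satisfiable

The assignment a = 6, b = 4, c = 6, d = 3 works:
  constraint 2 holds since d + a = 9.
  constraint 3 holds since d - c = -3.
The rest check out directly.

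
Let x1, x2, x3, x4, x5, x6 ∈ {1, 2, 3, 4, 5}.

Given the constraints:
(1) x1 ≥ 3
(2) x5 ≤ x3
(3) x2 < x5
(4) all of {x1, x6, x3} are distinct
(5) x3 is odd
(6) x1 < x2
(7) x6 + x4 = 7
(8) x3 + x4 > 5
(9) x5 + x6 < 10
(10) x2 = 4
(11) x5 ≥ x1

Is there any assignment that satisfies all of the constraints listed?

Take x1 = 3, x2 = 4, x3 = 5, x4 = 3, x5 = 5, x6 = 4. Then constraint 7: x6 + x4 = 7; constraint 8: x3 + x4 = 8; constraint 9: x5 + x6 = 9, and every other listed constraint is also met.

Satisfiable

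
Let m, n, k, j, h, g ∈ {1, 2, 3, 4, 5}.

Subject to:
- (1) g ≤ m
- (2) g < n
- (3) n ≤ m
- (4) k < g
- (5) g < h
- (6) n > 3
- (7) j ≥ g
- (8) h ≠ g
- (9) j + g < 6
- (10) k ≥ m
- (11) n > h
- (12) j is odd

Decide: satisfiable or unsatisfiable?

Unsatisfiable

Constraints 3, 4, 5, 10, and 11 give h < n, n ≤ m, m ≤ k, k < g, g < h. Chaining: h < n ≤ m ≤ k < g < h, which forces h < h — impossible.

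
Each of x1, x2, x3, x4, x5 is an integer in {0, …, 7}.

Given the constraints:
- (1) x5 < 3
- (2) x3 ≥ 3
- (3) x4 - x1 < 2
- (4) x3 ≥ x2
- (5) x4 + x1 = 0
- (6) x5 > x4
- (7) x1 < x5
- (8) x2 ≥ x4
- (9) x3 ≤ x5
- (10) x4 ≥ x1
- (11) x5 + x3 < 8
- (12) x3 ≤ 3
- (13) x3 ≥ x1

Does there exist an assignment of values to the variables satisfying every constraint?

From constraints 2 and 9: x5 ≥ x3 and x3 ≥ 3, so x5 ≥ 3. From constraint 1: x5 ≤ 2. But 2 < 3, so no value of x5 works.

Unsatisfiable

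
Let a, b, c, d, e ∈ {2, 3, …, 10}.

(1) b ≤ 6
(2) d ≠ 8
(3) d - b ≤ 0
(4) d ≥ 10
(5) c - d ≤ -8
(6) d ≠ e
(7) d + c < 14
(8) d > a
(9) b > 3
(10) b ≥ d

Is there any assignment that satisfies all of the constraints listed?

Unsatisfiable

From constraints 4 and 10: b ≥ d and d ≥ 10, so b ≥ 10. From constraint 1: b ≤ 6. But 6 < 10, so no value of b works.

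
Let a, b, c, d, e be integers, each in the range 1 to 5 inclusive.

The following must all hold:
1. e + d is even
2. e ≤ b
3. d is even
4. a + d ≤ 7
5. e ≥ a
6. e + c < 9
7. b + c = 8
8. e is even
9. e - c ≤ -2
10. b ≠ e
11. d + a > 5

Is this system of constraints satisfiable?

Satisfiable

One satisfying assignment is a = 2, b = 3, c = 5, d = 4, e = 2.
For the less obvious constraints — constraint 4: a + d = 6; constraint 6: e + c = 7 — and the others hold by inspection.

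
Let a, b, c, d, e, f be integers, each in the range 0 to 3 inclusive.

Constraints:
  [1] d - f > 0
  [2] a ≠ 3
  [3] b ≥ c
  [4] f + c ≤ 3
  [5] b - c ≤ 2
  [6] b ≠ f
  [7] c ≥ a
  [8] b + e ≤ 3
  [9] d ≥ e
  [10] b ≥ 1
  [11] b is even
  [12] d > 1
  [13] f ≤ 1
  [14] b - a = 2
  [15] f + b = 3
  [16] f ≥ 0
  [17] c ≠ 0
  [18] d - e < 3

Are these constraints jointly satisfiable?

Take a = 0, b = 2, c = 1, d = 3, e = 1, f = 1. Then constraint 1: d - f = 2; constraint 4: f + c = 2, and every other listed constraint is also met.

Satisfiable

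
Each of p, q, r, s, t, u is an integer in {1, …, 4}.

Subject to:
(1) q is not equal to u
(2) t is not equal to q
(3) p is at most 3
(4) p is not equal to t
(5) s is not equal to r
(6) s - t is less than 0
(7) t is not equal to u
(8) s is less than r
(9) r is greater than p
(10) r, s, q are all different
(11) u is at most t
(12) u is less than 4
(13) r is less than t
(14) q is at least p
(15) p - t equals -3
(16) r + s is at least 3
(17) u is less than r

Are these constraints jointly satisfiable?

Try p = 1, q = 3, r = 2, s = 1, t = 4, u = 1.
Check constraint 6: s - t = -3; constraint 15: p - t = -3. The remaining constraints are straightforward to verify.

Satisfiable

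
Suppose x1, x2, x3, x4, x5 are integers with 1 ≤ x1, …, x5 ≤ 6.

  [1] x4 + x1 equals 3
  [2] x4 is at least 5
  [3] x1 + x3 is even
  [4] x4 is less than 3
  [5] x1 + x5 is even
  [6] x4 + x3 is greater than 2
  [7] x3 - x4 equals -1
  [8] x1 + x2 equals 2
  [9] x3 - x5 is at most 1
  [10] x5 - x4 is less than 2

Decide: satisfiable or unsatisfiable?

Unsatisfiable

From constraint 2: x4 ≥ 5. From constraint 4: x4 ≤ 2. But 2 < 5, so no value of x4 works.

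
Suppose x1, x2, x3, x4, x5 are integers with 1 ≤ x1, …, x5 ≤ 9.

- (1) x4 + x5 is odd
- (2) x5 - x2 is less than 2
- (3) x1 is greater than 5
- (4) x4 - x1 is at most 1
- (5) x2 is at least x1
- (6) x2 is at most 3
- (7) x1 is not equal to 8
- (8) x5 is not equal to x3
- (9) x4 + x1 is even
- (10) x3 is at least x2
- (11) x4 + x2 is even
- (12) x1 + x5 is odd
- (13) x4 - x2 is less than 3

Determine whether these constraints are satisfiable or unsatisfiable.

From constraint 3: x1 ≥ 6. From constraints 5 and 6: x1 ≤ x2 and x2 ≤ 3, so x1 ≤ 3. But 3 < 6, so no value of x1 works.

Unsatisfiable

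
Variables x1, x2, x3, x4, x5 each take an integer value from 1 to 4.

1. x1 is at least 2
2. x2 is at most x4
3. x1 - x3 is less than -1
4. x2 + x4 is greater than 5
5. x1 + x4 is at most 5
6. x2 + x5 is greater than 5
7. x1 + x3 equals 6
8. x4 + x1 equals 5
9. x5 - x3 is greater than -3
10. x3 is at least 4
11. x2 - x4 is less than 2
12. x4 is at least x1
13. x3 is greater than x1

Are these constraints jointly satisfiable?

One satisfying assignment is x1 = 2, x2 = 3, x3 = 4, x4 = 3, x5 = 4.
For the less obvious constraints — constraint 3: x1 - x3 = -2; constraint 4: x2 + x4 = 6; constraint 5: x1 + x4 = 5 — and the others hold by inspection.

Satisfiable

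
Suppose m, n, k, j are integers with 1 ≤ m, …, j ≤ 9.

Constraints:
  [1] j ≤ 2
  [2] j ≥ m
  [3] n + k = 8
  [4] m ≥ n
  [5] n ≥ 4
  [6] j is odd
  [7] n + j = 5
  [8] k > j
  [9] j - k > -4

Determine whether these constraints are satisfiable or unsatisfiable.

From constraints 4 and 5: m ≥ n and n ≥ 4, so m ≥ 4. From constraints 1 and 2: m ≤ j and j ≤ 2, so m ≤ 2. But 2 < 4, so no value of m works.

Unsatisfiable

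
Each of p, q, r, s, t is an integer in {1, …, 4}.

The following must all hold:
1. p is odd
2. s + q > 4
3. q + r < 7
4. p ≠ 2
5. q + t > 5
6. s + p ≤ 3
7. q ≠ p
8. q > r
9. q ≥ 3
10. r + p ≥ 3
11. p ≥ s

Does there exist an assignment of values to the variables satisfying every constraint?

Satisfiable

Setting (p, q, r, s, t) = (1, 4, 2, 1, 3) satisfies everything: constraint 2: s + q = 5; constraint 3: q + r = 6, and the others follow.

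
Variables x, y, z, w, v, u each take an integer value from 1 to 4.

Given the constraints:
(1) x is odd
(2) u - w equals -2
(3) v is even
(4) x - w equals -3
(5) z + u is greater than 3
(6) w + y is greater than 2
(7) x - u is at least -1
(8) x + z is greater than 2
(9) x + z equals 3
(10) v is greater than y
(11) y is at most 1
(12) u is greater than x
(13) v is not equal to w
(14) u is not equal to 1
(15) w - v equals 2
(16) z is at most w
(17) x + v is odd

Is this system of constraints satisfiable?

Try x = 1, y = 1, z = 2, w = 4, v = 2, u = 2.
Check constraint 2: u - w = -2; constraint 4: x - w = -3; constraint 5: z + u = 4. The remaining constraints are straightforward to verify.

Satisfiable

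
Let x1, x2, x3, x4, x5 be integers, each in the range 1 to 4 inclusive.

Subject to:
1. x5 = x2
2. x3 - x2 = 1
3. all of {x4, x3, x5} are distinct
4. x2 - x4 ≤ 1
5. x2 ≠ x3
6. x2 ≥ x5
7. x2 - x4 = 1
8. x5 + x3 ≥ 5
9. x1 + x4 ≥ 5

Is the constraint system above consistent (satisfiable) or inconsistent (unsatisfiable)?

Setting (x1, x2, x3, x4, x5) = (3, 3, 4, 2, 3) satisfies everything: constraint 2: x3 - x2 = 1; constraint 4: x2 - x4 = 1, and the others follow.

Satisfiable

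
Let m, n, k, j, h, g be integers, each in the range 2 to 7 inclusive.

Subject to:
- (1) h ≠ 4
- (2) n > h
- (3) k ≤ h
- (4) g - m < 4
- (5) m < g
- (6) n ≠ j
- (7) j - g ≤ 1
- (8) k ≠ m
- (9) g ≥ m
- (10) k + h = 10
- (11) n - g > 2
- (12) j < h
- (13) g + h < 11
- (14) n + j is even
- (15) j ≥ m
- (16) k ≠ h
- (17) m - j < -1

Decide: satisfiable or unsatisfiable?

Satisfiable

Take m = 3, n = 7, k = 4, j = 5, h = 6, g = 4. Then constraint 4: g - m = 1; constraint 7: j - g = 1; constraint 10: k + h = 10, and every other listed constraint is also met.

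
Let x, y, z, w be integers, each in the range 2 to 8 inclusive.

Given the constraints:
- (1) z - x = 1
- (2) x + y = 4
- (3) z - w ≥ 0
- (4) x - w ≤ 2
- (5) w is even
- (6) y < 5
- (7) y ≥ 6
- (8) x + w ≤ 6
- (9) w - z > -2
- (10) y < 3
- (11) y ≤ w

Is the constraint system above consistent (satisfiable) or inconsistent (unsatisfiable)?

Unsatisfiable

From constraint 7: y ≥ 6. From constraint 10: y ≤ 2. But 2 < 6, so no value of y works.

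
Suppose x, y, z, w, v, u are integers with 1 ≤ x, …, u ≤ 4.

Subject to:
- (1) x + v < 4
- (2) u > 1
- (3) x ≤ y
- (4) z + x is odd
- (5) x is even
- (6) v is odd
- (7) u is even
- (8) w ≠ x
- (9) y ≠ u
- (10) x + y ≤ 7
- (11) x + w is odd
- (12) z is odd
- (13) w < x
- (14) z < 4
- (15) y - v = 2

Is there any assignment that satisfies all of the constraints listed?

Satisfiable

One satisfying assignment is x = 2, y = 3, z = 3, w = 1, v = 1, u = 4.
For the less obvious constraints — constraint 1: x + v = 3; constraint 10: x + y = 5 — and the others hold by inspection.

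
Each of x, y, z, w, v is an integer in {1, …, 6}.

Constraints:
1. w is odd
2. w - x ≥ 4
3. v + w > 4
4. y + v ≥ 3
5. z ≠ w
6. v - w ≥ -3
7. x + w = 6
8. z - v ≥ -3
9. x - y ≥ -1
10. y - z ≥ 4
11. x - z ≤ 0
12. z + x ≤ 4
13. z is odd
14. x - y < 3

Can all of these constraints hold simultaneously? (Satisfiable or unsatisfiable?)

Constraints 2, 6, 8, 9, and 10 give y − z ≥ 4, z − v ≥ -3, v − w ≥ -3, w − x ≥ 4, x − y ≥ -1.
Adding all 5 inequalities: the left sides telescope to 0, and the right sides sum to 4 + (-3) + (-3) + 4 + (-1) = 1. So 0 ≥ 1, which is false.

Unsatisfiable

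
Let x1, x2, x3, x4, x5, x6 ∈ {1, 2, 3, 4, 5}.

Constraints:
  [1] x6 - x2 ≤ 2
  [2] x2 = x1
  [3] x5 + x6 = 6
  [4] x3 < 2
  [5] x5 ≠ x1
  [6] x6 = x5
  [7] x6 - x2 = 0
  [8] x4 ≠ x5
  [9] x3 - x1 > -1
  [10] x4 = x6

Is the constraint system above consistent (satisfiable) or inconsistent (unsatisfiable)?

Unsatisfiable

From constraints 6 and 10, x4 = x6 = x5, so x4 = x5. But constraint 8 says x4 ≠ x5. Contradiction.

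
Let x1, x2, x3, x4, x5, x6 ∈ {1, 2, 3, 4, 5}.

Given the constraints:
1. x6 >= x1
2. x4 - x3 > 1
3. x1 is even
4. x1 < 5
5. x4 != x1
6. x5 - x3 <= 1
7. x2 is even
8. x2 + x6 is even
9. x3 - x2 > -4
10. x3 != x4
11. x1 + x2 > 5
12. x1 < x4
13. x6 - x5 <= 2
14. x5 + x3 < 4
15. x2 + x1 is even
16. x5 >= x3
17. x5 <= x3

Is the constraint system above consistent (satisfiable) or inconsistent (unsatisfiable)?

Try x1 = 2, x2 = 4, x3 = 1, x4 = 3, x5 = 1, x6 = 2.
Check constraint 2: x4 - x3 = 2; constraint 6: x5 - x3 = 0; constraint 9: x3 - x2 = -3. The remaining constraints are straightforward to verify.

Satisfiable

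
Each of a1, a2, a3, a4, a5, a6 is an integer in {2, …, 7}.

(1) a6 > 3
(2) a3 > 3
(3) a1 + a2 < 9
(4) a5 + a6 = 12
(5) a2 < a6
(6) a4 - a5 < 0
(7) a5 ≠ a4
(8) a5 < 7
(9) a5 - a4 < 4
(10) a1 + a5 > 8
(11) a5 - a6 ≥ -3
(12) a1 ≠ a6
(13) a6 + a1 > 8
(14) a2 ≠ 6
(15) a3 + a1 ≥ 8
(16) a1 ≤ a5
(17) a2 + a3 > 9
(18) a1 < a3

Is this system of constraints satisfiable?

The assignment a1 = 4, a2 = 4, a3 = 6, a4 = 5, a5 = 6, a6 = 6 works:
  constraint 3 holds since a1 + a2 = 8.
  constraint 4 holds since a5 + a6 = 12.
The rest check out directly.

Satisfiable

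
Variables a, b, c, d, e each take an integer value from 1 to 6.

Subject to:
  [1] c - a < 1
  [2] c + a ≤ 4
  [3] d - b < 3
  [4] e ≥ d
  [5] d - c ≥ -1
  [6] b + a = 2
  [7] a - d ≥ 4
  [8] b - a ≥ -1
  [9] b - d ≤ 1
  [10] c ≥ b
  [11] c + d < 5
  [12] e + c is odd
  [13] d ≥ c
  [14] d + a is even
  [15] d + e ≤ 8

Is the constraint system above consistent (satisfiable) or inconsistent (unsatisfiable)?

Constraints 7, 8, and 9 give b − a ≥ -1, a − d ≥ 4, d − b ≥ -1.
Adding all 3 inequalities: the left sides telescope to 0, and the right sides sum to (-1) + 4 + (-1) = 2. So 0 ≥ 2, which is false.

Unsatisfiable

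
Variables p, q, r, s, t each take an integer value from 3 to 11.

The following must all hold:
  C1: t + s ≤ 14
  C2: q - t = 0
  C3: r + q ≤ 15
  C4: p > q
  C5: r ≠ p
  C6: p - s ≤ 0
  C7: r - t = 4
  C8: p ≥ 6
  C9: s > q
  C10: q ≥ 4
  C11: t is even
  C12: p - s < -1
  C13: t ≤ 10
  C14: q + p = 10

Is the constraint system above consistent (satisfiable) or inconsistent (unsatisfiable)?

Satisfiable

Setting (p, q, r, s, t) = (6, 4, 8, 9, 4) satisfies everything: constraint 1: t + s = 13; constraint 2: q - t = 0, and the others follow.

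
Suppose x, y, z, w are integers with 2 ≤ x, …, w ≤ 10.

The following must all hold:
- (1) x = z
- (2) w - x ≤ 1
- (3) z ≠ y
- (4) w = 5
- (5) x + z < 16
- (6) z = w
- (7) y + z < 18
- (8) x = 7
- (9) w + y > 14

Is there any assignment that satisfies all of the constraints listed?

Constraint 8 fixes x = 7 and constraint 4 fixes w = 5. Constraints 1 and 6 give x = z = w, so x = w. But 7 ≠ 5 — contradiction.

Unsatisfiable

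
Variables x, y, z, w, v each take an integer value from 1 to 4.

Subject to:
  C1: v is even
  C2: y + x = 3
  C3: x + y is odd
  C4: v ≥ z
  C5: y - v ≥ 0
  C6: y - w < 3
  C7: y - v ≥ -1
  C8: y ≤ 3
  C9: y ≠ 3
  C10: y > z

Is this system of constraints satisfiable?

Satisfiable

Try x = 1, y = 2, z = 1, w = 2, v = 2.
Check constraint 2: y + x = 3; constraint 5: y - v = 0; constraint 6: y - w = 0. The remaining constraints are straightforward to verify.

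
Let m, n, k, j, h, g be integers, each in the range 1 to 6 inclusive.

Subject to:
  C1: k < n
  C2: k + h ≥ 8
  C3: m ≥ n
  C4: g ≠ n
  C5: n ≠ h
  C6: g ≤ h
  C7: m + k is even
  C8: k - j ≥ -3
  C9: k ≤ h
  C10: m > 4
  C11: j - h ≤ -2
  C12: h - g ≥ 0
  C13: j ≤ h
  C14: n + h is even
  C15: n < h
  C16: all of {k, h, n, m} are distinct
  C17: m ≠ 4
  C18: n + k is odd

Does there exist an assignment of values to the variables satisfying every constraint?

Try m = 5, n = 4, k = 3, j = 3, h = 6, g = 6.
Check constraint 2: k + h = 9; constraint 8: k - j = 0; constraint 11: j - h = -3. The remaining constraints are straightforward to verify.

Satisfiable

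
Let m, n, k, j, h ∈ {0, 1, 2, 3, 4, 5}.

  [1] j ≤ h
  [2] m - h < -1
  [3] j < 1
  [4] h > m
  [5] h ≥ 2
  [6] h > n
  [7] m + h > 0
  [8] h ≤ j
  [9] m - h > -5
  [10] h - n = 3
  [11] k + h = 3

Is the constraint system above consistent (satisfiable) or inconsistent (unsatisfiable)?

From constraints 5 and 8: j ≥ h and h ≥ 2, so j ≥ 2. From constraint 3: j ≤ 0. But 0 < 2, so no value of j works.

Unsatisfiable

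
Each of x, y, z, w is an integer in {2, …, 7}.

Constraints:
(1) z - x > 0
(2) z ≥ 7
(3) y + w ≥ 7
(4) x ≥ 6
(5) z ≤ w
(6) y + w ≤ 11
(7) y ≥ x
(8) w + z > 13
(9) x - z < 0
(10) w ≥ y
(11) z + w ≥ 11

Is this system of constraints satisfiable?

Unsatisfiable

From constraints 4 and 7: y ≥ x ≥ 6. From constraints 2 and 5: w ≥ z ≥ 7. Hence y + w ≥ 13. But constraint 6 requires y + w ≤ 11, and 11 < 13. Contradiction.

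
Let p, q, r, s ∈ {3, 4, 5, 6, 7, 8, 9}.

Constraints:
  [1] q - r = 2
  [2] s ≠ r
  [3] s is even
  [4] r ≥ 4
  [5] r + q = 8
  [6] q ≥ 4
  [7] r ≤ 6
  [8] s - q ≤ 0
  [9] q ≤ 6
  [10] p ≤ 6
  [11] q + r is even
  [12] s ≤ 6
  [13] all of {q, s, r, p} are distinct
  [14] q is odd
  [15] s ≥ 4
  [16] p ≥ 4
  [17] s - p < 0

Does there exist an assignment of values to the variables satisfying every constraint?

Unsatisfiable

Constraints 4, 6, 7, 9, 10, 12, 15, and 16 confine each of q, s, r, p to the 3 values {4, …, 6}.
Constraint 13 requires all 4 of them to be distinct, but only 3 values are available — impossible by the pigeonhole principle.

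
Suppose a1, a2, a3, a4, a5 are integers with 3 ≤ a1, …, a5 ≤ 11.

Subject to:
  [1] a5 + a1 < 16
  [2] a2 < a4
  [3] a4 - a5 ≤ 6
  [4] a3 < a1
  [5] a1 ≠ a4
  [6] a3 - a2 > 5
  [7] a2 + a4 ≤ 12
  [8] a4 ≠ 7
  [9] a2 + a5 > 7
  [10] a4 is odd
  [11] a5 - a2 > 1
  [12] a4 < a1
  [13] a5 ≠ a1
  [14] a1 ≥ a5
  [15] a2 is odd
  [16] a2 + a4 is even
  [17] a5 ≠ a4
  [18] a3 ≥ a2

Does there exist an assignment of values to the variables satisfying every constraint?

Satisfiable

The assignment a1 = 10, a2 = 3, a3 = 9, a4 = 9, a5 = 5 works:
  constraint 1 holds since a5 + a1 = 15.
  constraint 3 holds since a4 - a5 = 4.
The rest check out directly.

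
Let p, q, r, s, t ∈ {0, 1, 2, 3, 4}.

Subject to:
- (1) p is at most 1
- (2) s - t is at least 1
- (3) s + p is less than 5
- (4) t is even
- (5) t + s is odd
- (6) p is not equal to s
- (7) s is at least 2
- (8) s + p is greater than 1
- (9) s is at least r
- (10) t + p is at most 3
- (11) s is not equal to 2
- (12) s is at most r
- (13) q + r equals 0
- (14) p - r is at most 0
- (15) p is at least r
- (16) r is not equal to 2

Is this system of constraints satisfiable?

Unsatisfiable

From constraints 7 and 12: r ≥ s and s ≥ 2, so r ≥ 2. From constraints 1 and 15: r ≤ p and p ≤ 1, so r ≤ 1. But 1 < 2, so no value of r works.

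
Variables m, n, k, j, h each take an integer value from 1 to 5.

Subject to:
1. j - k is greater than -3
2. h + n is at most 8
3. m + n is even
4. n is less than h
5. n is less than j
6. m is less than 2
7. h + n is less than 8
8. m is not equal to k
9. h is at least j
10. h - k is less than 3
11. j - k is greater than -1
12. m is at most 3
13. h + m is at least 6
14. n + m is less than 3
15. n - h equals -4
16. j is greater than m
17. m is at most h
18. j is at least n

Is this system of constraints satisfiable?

Satisfiable

One satisfying assignment is m = 1, n = 1, k = 5, j = 5, h = 5.
For the less obvious constraints — constraint 1: j - k = 0; constraint 2: h + n = 6; constraint 7: h + n = 6 — and the others hold by inspection.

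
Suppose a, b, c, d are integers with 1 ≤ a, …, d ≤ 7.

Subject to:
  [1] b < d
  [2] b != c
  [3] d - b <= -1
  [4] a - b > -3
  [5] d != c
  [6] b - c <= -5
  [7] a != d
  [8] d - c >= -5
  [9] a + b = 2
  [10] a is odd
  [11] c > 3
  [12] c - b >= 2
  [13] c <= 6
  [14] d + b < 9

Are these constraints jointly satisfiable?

Constraints 3, 6, and 8 give c − b ≥ 5, b − d ≥ 1, d − c ≥ -5.
Adding all 3 inequalities: the left sides telescope to 0, and the right sides sum to 5 + 1 + (-5) = 1. So 0 ≥ 1, which is false.

Unsatisfiable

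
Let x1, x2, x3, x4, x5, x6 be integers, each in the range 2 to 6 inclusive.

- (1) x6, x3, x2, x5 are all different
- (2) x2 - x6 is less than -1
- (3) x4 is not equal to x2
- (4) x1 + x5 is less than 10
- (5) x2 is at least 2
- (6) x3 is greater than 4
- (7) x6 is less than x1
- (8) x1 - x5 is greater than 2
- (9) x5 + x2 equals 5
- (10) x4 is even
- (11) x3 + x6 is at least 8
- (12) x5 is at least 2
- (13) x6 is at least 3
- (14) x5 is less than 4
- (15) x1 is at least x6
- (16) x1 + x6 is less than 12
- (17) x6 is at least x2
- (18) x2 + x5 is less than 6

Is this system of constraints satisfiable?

Satisfiable

The assignment x1 = 6, x2 = 3, x3 = 6, x4 = 6, x5 = 2, x6 = 5 works:
  constraint 2 holds since x2 - x6 = -2.
  constraint 4 holds since x1 + x5 = 8.
The rest check out directly.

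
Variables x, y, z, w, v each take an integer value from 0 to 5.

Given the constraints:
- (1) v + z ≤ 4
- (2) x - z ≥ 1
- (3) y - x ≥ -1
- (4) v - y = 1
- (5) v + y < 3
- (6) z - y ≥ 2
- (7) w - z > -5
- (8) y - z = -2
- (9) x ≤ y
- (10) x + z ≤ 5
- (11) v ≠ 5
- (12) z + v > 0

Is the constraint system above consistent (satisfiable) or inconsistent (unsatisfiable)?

Constraints 2, 3, and 6 give y − x ≥ -1, x − z ≥ 1, z − y ≥ 2.
Adding all 3 inequalities: the left sides telescope to 0, and the right sides sum to (-1) + 1 + 2 = 2. So 0 ≥ 2, which is false.

Unsatisfiable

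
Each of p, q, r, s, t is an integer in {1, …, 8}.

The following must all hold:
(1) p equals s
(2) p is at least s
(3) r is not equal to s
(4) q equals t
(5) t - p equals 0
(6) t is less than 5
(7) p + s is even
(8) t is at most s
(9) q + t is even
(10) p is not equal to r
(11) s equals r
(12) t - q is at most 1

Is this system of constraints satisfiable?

From constraints 1 and 11, p = s = r, so p = r. But constraint 10 says p ≠ r. Contradiction.

Unsatisfiable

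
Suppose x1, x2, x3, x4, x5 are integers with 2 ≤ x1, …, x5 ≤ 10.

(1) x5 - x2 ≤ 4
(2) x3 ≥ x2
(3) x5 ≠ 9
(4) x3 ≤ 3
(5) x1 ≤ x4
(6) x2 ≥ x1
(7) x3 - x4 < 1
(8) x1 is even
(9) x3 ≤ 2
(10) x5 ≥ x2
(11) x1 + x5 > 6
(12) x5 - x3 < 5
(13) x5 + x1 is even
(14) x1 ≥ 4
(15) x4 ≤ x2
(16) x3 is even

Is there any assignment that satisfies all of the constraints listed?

From constraints 6 and 14: x2 ≥ x1 and x1 ≥ 4, so x2 ≥ 4. From constraints 2 and 9: x2 ≤ x3 and x3 ≤ 2, so x2 ≤ 2. But 2 < 4, so no value of x2 works.

Unsatisfiable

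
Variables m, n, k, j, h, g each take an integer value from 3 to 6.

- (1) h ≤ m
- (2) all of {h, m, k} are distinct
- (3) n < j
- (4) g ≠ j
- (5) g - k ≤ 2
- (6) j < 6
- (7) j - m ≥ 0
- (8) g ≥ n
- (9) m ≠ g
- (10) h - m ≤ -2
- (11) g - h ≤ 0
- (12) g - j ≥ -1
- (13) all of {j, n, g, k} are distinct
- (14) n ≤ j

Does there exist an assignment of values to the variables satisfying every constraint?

Unsatisfiable

Constraints 7, 10, 11, and 12 give j − m ≥ 0, m − h ≥ 2, h − g ≥ 0, g − j ≥ -1.
Adding all 4 inequalities: the left sides telescope to 0, and the right sides sum to 0 + 2 + 0 + (-1) = 1. So 0 ≥ 1, which is false.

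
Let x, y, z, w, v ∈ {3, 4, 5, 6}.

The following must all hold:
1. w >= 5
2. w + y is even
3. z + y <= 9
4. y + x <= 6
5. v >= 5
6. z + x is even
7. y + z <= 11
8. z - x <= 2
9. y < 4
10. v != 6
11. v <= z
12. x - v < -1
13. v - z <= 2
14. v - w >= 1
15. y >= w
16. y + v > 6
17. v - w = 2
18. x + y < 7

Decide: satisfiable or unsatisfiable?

From constraints 5 and 11: z ≥ v ≥ 5. From constraints 1 and 15: y ≥ w ≥ 5. Hence z + y ≥ 10. But constraint 3 requires z + y ≤ 9, and 9 < 10. Contradiction.

Unsatisfiable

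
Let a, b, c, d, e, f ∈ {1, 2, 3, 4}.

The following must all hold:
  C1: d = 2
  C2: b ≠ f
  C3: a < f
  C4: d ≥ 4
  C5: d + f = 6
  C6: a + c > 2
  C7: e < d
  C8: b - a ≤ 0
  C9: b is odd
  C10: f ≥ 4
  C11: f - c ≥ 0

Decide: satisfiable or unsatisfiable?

Unsatisfiable

From constraint 4: d ≥ 4. From constraint 10: f ≥ 4. Hence d + f ≥ 8. But constraint 5 requires d + f = 6, and 6 < 8. Contradiction.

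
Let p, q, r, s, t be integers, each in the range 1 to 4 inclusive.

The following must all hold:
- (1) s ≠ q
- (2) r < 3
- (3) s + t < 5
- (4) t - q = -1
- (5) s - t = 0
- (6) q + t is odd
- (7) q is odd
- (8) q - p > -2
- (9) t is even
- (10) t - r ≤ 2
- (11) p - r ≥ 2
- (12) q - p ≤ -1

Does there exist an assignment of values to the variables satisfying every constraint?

The assignment p = 4, q = 3, r = 2, s = 2, t = 2 works:
  constraint 3 holds since s + t = 4.
  constraint 4 holds since t - q = -1.
  constraint 5 holds since s - t = 0.
The rest check out directly.

Satisfiable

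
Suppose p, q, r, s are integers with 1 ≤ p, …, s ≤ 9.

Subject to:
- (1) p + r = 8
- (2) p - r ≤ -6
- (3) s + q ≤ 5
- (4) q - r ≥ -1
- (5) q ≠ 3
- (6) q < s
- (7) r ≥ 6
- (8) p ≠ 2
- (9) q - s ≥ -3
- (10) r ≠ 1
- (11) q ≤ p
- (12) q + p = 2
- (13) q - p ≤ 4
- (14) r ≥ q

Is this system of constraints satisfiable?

Constraints 2, 4, and 13 give r − p ≥ 6, p − q ≥ -4, q − r ≥ -1.
Adding all 3 inequalities: the left sides telescope to 0, and the right sides sum to 6 + (-4) + (-1) = 1. So 0 ≥ 1, which is false.

Unsatisfiable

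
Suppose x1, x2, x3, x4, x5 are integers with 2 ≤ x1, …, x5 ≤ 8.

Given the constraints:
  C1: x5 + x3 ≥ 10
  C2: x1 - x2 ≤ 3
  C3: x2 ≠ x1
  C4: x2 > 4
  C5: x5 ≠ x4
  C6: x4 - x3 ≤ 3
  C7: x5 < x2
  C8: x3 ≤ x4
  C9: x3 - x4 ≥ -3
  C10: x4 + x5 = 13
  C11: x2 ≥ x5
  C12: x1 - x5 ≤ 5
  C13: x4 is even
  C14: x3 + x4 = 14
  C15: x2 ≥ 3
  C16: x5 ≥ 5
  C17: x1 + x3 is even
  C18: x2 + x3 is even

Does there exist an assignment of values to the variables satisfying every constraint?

Satisfiable

Try x1 = 8, x2 = 6, x3 = 6, x4 = 8, x5 = 5.
Check constraint 1: x5 + x3 = 11; constraint 2: x1 - x2 = 2. The remaining constraints are straightforward to verify.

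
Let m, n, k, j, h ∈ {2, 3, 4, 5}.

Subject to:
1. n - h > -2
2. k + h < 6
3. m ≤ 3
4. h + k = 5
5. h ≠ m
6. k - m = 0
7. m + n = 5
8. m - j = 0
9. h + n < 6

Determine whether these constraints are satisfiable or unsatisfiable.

Satisfiable

Setting (m, n, k, j, h) = (3, 2, 3, 3, 2) satisfies everything: constraint 1: n - h = 0; constraint 2: k + h = 5; constraint 4: h + k = 5, and the others follow.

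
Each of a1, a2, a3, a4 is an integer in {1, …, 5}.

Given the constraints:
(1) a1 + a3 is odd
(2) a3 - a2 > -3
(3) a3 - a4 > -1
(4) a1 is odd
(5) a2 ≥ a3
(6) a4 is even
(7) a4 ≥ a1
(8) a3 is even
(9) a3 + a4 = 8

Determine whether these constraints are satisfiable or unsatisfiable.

Satisfiable

Try a1 = 1, a2 = 4, a3 = 4, a4 = 4.
Check constraint 2: a3 - a2 = 0; constraint 3: a3 - a4 = 0; constraint 9: a3 + a4 = 8. The remaining constraints are straightforward to verify.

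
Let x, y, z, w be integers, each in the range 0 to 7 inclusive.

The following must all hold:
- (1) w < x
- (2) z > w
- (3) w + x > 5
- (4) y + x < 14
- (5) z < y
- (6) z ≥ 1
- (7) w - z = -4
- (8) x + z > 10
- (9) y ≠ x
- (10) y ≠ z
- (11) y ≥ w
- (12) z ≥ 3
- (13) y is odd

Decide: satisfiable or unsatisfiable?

Satisfiable

The assignment x = 6, y = 7, z = 6, w = 2 works:
  constraint 3 holds since w + x = 8.
  constraint 4 holds since y + x = 13.
  constraint 7 holds since w - z = -4.
The rest check out directly.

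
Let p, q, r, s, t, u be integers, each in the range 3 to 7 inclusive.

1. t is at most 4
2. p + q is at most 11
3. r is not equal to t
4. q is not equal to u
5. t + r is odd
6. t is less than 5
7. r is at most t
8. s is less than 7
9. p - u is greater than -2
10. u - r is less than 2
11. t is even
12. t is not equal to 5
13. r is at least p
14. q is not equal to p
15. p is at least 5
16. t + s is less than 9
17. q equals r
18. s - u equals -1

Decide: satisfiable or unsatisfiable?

From constraints 13 and 15: r ≥ p and p ≥ 5, so r ≥ 5. From constraints 1 and 7: r ≤ t and t ≤ 4, so r ≤ 4. But 4 < 5, so no value of r works.

Unsatisfiable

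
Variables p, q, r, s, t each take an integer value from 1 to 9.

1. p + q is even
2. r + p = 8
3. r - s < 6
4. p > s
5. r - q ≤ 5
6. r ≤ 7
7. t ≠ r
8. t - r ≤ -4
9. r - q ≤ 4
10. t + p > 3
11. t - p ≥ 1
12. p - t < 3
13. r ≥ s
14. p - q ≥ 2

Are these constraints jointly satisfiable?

Unsatisfiable

Constraints 5, 8, 11, and 14 give r − t ≥ 4, t − p ≥ 1, p − q ≥ 2, q − r ≥ -5.
Adding all 4 inequalities: the left sides telescope to 0, and the right sides sum to 4 + 1 + 2 + (-5) = 2. So 0 ≥ 2, which is false.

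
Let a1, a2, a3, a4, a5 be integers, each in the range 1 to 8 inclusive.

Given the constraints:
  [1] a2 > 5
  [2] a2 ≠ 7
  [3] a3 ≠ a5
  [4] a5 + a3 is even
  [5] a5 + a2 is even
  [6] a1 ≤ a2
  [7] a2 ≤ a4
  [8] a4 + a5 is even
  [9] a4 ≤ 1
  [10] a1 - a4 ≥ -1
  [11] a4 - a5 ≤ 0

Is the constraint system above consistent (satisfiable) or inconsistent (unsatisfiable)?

From constraint 1: a2 ≥ 6. From constraints 7 and 9: a2 ≤ a4 and a4 ≤ 1, so a2 ≤ 1. But 1 < 6, so no value of a2 works.

Unsatisfiable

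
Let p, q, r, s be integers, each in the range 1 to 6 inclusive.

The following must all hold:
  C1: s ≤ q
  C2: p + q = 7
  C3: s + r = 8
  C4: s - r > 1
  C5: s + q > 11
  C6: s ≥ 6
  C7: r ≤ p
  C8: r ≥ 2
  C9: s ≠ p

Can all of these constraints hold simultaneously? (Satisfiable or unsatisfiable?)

Unsatisfiable

From constraints 7 and 8: p ≥ r ≥ 2. From constraints 1 and 6: q ≥ s ≥ 6. Hence p + q ≥ 8. But constraint 2 requires p + q = 7, and 7 < 8. Contradiction.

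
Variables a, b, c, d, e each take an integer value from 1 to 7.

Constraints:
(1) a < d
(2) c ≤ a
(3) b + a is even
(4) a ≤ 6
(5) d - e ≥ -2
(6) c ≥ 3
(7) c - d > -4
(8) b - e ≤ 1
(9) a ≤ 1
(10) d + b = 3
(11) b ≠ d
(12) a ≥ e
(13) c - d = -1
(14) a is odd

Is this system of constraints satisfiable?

From constraints 2 and 6: a ≥ c and c ≥ 3, so a ≥ 3. From constraint 9: a ≤ 1. But 1 < 3, so no value of a works.

Unsatisfiable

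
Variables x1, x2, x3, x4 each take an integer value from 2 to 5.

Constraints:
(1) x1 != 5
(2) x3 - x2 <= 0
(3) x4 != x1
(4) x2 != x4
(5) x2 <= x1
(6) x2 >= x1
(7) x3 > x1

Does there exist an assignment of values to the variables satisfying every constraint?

Constraints 2, 5, and 7 give x3 ≤ x2, x2 ≤ x1, x1 < x3. Chaining: x3 ≤ x2 ≤ x1 < x3, which forces x3 < x3 — impossible.

Unsatisfiable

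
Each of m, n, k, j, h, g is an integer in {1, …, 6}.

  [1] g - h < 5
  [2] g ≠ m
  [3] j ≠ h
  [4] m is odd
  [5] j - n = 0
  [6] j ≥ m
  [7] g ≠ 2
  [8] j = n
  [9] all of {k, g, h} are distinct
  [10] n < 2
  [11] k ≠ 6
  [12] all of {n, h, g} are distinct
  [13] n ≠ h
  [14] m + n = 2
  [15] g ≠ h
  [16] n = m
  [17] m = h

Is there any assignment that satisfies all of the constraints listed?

From constraints 8, 16, and 17, j = n = m = h, so j = h. But constraint 3 says j ≠ h. Contradiction.

Unsatisfiable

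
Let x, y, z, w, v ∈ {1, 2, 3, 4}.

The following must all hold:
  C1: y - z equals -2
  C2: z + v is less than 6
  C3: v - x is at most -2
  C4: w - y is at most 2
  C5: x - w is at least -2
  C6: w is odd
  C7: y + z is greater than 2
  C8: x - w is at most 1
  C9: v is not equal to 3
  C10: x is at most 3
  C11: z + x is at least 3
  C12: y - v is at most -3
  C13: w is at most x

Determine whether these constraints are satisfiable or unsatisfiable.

Unsatisfiable

Constraints 3, 4, 8, and 12 give y − w ≥ -2, w − x ≥ -1, x − v ≥ 2, v − y ≥ 3.
Adding all 4 inequalities: the left sides telescope to 0, and the right sides sum to (-2) + (-1) + 2 + 3 = 2. So 0 ≥ 2, which is false.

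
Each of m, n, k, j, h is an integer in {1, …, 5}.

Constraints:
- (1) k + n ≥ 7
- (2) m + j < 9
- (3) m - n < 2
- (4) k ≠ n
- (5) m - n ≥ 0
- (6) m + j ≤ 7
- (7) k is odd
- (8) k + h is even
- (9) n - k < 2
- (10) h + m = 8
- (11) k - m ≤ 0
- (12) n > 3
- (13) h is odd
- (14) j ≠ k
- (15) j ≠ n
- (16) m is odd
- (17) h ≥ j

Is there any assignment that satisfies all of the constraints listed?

One satisfying assignment is m = 5, n = 4, k = 3, j = 2, h = 3.
For the less obvious constraints — constraint 1: k + n = 7; constraint 2: m + j = 7; constraint 3: m - n = 1 — and the others hold by inspection.

Satisfiable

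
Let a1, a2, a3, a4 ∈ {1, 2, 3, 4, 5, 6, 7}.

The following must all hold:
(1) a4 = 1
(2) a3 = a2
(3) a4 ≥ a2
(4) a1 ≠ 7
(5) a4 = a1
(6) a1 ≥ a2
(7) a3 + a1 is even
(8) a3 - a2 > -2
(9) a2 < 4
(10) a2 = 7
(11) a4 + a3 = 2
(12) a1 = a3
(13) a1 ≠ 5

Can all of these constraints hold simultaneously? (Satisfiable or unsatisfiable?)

Unsatisfiable

Constraint 1 fixes a4 = 1 and constraint 10 fixes a2 = 7. Constraints 2, 5, and 12 give a4 = a1 = a3 = a2, so a4 = a2. But 1 ≠ 7 — contradiction.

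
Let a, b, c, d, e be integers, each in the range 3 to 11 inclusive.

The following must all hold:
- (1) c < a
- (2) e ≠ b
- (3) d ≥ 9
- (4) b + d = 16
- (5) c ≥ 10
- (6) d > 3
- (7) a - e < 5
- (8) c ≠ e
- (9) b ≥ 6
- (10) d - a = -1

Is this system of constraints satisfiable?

The assignment a = 11, b = 6, c = 10, d = 10, e = 9 works:
  constraint 4 holds since b + d = 16.
  constraint 7 holds since a - e = 2.
The rest check out directly.

Satisfiable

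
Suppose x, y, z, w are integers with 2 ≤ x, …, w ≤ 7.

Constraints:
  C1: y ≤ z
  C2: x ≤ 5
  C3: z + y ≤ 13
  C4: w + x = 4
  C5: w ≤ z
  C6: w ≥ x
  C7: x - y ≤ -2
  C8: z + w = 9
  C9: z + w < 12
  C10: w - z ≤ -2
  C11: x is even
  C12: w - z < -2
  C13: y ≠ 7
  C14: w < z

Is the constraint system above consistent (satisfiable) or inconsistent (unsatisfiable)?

Satisfiable

Try x = 2, y = 6, z = 7, w = 2.
Check constraint 3: z + y = 13; constraint 4: w + x = 4. The remaining constraints are straightforward to verify.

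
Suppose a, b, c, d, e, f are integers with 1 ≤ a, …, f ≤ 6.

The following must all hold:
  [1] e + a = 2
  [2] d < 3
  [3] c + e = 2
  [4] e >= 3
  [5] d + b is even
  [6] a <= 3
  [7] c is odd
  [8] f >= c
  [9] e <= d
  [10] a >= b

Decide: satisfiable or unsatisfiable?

From constraints 4 and 9: d ≥ e and e ≥ 3, so d ≥ 3. From constraint 2: d ≤ 2. But 2 < 3, so no value of d works.

Unsatisfiable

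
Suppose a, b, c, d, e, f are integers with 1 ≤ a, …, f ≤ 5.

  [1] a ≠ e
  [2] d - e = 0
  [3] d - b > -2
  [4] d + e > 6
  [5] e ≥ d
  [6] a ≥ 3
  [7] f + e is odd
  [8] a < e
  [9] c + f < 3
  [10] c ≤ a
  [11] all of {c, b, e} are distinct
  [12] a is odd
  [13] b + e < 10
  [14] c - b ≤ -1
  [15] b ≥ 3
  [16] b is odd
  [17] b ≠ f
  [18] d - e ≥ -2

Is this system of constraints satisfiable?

The assignment a = 3, b = 3, c = 1, d = 4, e = 4, f = 1 works:
  constraint 2 holds since d - e = 0.
  constraint 3 holds since d - b = 1.
  constraint 4 holds since d + e = 8.
The rest check out directly.

Satisfiable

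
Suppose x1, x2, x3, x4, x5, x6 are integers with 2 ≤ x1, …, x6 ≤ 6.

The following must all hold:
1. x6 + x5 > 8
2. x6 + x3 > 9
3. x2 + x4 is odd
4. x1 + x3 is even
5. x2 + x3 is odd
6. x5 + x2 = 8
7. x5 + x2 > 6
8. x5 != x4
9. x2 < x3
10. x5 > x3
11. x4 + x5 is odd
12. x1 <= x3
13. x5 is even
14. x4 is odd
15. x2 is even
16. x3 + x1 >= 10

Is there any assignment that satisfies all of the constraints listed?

Satisfiable

One satisfying assignment is x1 = 5, x2 = 2, x3 = 5, x4 = 5, x5 = 6, x6 = 5.
For the less obvious constraints — constraint 1: x6 + x5 = 11; constraint 2: x6 + x3 = 10 — and the others hold by inspection.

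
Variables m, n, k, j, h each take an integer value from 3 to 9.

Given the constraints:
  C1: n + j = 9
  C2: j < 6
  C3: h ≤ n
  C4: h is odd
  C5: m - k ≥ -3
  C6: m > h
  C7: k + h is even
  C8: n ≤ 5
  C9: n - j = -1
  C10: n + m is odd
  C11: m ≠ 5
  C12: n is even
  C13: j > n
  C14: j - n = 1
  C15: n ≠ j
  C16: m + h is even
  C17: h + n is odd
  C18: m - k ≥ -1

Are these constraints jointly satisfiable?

Satisfiable

Setting (m, n, k, j, h) = (9, 4, 9, 5, 3) satisfies everything: constraint 1: n + j = 9; constraint 5: m - k = 0, and the others follow.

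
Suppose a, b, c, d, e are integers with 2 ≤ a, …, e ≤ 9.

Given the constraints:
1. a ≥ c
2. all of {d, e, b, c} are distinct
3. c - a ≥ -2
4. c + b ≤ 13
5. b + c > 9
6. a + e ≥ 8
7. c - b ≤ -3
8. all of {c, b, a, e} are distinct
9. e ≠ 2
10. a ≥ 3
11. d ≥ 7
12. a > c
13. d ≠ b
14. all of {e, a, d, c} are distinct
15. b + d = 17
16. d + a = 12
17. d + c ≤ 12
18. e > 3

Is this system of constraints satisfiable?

Satisfiable

Setting (a, b, c, d, e) = (4, 9, 3, 8, 5) satisfies everything: constraint 3: c - a = -1; constraint 4: c + b = 12, and the others follow.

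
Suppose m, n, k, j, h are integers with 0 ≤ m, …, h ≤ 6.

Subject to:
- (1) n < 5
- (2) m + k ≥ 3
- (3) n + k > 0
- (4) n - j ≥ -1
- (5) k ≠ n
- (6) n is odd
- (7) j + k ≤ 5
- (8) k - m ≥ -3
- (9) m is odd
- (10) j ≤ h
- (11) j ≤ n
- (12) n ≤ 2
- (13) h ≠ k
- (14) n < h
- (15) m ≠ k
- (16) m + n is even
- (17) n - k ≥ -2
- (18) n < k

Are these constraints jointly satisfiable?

Setting (m, n, k, j, h) = (3, 1, 2, 0, 5) satisfies everything: constraint 2: m + k = 5; constraint 3: n + k = 3; constraint 4: n - j = 1, and the others follow.

Satisfiable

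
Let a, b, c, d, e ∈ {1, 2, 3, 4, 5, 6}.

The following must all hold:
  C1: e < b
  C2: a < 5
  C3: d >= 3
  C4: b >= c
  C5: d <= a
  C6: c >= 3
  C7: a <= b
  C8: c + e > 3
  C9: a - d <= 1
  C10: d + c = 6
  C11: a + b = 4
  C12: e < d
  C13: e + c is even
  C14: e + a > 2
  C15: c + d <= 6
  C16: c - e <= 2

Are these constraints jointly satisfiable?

Unsatisfiable

From constraints 3 and 5: a ≥ d ≥ 3. From constraints 4 and 6: b ≥ c ≥ 3. Hence a + b ≥ 6. But constraint 11 requires a + b = 4, and 4 < 6. Contradiction.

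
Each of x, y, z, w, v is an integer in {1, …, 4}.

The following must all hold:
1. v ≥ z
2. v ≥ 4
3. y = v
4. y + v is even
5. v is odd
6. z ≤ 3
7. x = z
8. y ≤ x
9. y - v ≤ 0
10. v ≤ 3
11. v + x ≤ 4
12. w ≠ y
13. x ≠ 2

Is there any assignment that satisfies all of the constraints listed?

Unsatisfiable

From constraint 2: v ≥ 4. From constraint 10: v ≤ 3. But 3 < 4, so no value of v works.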